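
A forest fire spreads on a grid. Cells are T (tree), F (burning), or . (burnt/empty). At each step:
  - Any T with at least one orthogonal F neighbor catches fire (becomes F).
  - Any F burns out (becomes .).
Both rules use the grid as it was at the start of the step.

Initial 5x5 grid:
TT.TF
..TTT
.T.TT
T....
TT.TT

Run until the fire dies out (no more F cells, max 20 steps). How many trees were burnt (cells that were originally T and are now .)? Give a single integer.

Answer: 6

Derivation:
Step 1: +2 fires, +1 burnt (F count now 2)
Step 2: +2 fires, +2 burnt (F count now 2)
Step 3: +2 fires, +2 burnt (F count now 2)
Step 4: +0 fires, +2 burnt (F count now 0)
Fire out after step 4
Initially T: 14, now '.': 17
Total burnt (originally-T cells now '.'): 6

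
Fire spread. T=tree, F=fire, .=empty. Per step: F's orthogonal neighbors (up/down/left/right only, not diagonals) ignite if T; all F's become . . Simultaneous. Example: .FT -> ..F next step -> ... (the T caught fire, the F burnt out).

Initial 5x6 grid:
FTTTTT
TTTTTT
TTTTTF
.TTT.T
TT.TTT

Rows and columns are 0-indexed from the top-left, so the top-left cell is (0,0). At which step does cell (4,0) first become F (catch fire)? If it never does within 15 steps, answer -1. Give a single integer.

Step 1: cell (4,0)='T' (+5 fires, +2 burnt)
Step 2: cell (4,0)='T' (+7 fires, +5 burnt)
Step 3: cell (4,0)='T' (+8 fires, +7 burnt)
Step 4: cell (4,0)='T' (+3 fires, +8 burnt)
Step 5: cell (4,0)='T' (+1 fires, +3 burnt)
Step 6: cell (4,0)='F' (+1 fires, +1 burnt)
  -> target ignites at step 6
Step 7: cell (4,0)='.' (+0 fires, +1 burnt)
  fire out at step 7

6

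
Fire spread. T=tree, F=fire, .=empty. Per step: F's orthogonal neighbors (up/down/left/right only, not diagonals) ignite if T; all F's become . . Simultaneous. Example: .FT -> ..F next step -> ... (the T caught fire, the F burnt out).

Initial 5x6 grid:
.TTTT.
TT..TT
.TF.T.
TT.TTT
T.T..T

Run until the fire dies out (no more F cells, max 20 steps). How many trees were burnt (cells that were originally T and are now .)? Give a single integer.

Step 1: +1 fires, +1 burnt (F count now 1)
Step 2: +2 fires, +1 burnt (F count now 2)
Step 3: +3 fires, +2 burnt (F count now 3)
Step 4: +2 fires, +3 burnt (F count now 2)
Step 5: +1 fires, +2 burnt (F count now 1)
Step 6: +1 fires, +1 burnt (F count now 1)
Step 7: +1 fires, +1 burnt (F count now 1)
Step 8: +2 fires, +1 burnt (F count now 2)
Step 9: +1 fires, +2 burnt (F count now 1)
Step 10: +2 fires, +1 burnt (F count now 2)
Step 11: +1 fires, +2 burnt (F count now 1)
Step 12: +0 fires, +1 burnt (F count now 0)
Fire out after step 12
Initially T: 18, now '.': 29
Total burnt (originally-T cells now '.'): 17

Answer: 17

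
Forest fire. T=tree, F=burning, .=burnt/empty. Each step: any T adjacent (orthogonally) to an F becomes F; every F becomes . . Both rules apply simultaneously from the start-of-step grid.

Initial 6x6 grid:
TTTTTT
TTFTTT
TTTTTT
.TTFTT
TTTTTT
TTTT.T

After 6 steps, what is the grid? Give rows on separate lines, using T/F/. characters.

Step 1: 8 trees catch fire, 2 burn out
  TTFTTT
  TF.FTT
  TTFFTT
  .TF.FT
  TTTFTT
  TTTT.T
Step 2: 11 trees catch fire, 8 burn out
  TF.FTT
  F...FT
  TF..FT
  .F...F
  TTF.FT
  TTTF.T
Step 3: 8 trees catch fire, 11 burn out
  F...FT
  .....F
  F....F
  ......
  TF...F
  TTF..T
Step 4: 4 trees catch fire, 8 burn out
  .....F
  ......
  ......
  ......
  F.....
  TF...F
Step 5: 1 trees catch fire, 4 burn out
  ......
  ......
  ......
  ......
  ......
  F.....
Step 6: 0 trees catch fire, 1 burn out
  ......
  ......
  ......
  ......
  ......
  ......

......
......
......
......
......
......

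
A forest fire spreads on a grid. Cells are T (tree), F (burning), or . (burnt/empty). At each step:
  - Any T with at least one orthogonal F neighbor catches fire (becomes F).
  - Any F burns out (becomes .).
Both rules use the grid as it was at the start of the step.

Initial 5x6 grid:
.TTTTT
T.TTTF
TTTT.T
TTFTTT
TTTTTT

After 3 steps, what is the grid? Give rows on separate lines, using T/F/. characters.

Step 1: 7 trees catch fire, 2 burn out
  .TTTTF
  T.TTF.
  TTFT.F
  TF.FTT
  TTFTTT
Step 2: 10 trees catch fire, 7 burn out
  .TTTF.
  T.FF..
  TF.F..
  F...FF
  TF.FTT
Step 3: 6 trees catch fire, 10 burn out
  .TFF..
  T.....
  F.....
  ......
  F...FF

.TFF..
T.....
F.....
......
F...FF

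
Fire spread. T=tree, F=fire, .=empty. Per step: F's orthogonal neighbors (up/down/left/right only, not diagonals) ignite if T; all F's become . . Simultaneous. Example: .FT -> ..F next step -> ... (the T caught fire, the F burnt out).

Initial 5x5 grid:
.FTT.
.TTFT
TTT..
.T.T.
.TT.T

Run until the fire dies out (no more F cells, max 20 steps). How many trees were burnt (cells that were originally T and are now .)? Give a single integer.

Answer: 11

Derivation:
Step 1: +5 fires, +2 burnt (F count now 5)
Step 2: +2 fires, +5 burnt (F count now 2)
Step 3: +2 fires, +2 burnt (F count now 2)
Step 4: +1 fires, +2 burnt (F count now 1)
Step 5: +1 fires, +1 burnt (F count now 1)
Step 6: +0 fires, +1 burnt (F count now 0)
Fire out after step 6
Initially T: 13, now '.': 23
Total burnt (originally-T cells now '.'): 11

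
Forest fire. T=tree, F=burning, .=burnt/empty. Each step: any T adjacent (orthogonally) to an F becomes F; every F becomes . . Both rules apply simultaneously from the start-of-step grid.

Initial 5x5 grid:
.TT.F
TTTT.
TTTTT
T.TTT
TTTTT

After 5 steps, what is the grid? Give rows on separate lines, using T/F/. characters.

Step 1: 0 trees catch fire, 1 burn out
  .TT..
  TTTT.
  TTTTT
  T.TTT
  TTTTT
Step 2: 0 trees catch fire, 0 burn out
  .TT..
  TTTT.
  TTTTT
  T.TTT
  TTTTT
Step 3: 0 trees catch fire, 0 burn out
  .TT..
  TTTT.
  TTTTT
  T.TTT
  TTTTT
Step 4: 0 trees catch fire, 0 burn out
  .TT..
  TTTT.
  TTTTT
  T.TTT
  TTTTT
Step 5: 0 trees catch fire, 0 burn out
  .TT..
  TTTT.
  TTTTT
  T.TTT
  TTTTT

.TT..
TTTT.
TTTTT
T.TTT
TTTTT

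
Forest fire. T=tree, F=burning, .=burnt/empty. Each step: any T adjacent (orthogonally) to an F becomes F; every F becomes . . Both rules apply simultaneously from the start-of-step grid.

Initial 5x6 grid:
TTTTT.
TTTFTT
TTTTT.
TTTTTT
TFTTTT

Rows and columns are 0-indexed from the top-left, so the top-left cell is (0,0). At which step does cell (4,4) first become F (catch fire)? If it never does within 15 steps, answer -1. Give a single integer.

Step 1: cell (4,4)='T' (+7 fires, +2 burnt)
Step 2: cell (4,4)='T' (+11 fires, +7 burnt)
Step 3: cell (4,4)='F' (+5 fires, +11 burnt)
  -> target ignites at step 3
Step 4: cell (4,4)='.' (+3 fires, +5 burnt)
Step 5: cell (4,4)='.' (+0 fires, +3 burnt)
  fire out at step 5

3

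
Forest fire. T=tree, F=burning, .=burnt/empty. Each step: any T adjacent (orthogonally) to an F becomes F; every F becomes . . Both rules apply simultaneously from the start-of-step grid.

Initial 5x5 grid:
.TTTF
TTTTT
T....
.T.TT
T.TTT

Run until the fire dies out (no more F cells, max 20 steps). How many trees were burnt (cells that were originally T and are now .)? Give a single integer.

Step 1: +2 fires, +1 burnt (F count now 2)
Step 2: +2 fires, +2 burnt (F count now 2)
Step 3: +2 fires, +2 burnt (F count now 2)
Step 4: +1 fires, +2 burnt (F count now 1)
Step 5: +1 fires, +1 burnt (F count now 1)
Step 6: +1 fires, +1 burnt (F count now 1)
Step 7: +0 fires, +1 burnt (F count now 0)
Fire out after step 7
Initially T: 16, now '.': 18
Total burnt (originally-T cells now '.'): 9

Answer: 9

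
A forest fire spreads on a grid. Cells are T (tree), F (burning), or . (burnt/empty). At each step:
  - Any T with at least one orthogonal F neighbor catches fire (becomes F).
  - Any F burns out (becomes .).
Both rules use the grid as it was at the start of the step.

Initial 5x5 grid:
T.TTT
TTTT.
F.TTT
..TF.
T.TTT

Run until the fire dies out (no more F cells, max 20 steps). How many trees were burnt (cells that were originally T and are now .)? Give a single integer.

Answer: 15

Derivation:
Step 1: +4 fires, +2 burnt (F count now 4)
Step 2: +7 fires, +4 burnt (F count now 7)
Step 3: +2 fires, +7 burnt (F count now 2)
Step 4: +2 fires, +2 burnt (F count now 2)
Step 5: +0 fires, +2 burnt (F count now 0)
Fire out after step 5
Initially T: 16, now '.': 24
Total burnt (originally-T cells now '.'): 15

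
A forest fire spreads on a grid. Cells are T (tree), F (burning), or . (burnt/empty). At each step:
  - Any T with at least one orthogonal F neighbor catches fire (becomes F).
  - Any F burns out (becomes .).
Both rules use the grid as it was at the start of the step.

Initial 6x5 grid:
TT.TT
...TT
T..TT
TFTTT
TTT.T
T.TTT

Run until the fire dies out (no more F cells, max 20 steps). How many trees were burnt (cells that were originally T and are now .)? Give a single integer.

Step 1: +3 fires, +1 burnt (F count now 3)
Step 2: +4 fires, +3 burnt (F count now 4)
Step 3: +4 fires, +4 burnt (F count now 4)
Step 4: +4 fires, +4 burnt (F count now 4)
Step 5: +3 fires, +4 burnt (F count now 3)
Step 6: +1 fires, +3 burnt (F count now 1)
Step 7: +0 fires, +1 burnt (F count now 0)
Fire out after step 7
Initially T: 21, now '.': 28
Total burnt (originally-T cells now '.'): 19

Answer: 19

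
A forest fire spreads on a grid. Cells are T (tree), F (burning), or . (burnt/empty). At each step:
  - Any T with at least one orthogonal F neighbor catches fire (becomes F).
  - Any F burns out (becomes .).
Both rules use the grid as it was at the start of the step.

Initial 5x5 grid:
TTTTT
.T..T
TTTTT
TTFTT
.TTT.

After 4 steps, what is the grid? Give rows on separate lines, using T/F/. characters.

Step 1: 4 trees catch fire, 1 burn out
  TTTTT
  .T..T
  TTFTT
  TF.FT
  .TFT.
Step 2: 6 trees catch fire, 4 burn out
  TTTTT
  .T..T
  TF.FT
  F...F
  .F.F.
Step 3: 3 trees catch fire, 6 burn out
  TTTTT
  .F..T
  F...F
  .....
  .....
Step 4: 2 trees catch fire, 3 burn out
  TFTTT
  ....F
  .....
  .....
  .....

TFTTT
....F
.....
.....
.....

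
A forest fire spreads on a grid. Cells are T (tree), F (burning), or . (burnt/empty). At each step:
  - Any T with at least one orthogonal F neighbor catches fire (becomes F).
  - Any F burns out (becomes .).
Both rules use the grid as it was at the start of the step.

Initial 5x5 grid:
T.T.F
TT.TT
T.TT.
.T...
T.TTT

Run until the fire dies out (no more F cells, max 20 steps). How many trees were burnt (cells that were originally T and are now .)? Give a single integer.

Answer: 4

Derivation:
Step 1: +1 fires, +1 burnt (F count now 1)
Step 2: +1 fires, +1 burnt (F count now 1)
Step 3: +1 fires, +1 burnt (F count now 1)
Step 4: +1 fires, +1 burnt (F count now 1)
Step 5: +0 fires, +1 burnt (F count now 0)
Fire out after step 5
Initially T: 14, now '.': 15
Total burnt (originally-T cells now '.'): 4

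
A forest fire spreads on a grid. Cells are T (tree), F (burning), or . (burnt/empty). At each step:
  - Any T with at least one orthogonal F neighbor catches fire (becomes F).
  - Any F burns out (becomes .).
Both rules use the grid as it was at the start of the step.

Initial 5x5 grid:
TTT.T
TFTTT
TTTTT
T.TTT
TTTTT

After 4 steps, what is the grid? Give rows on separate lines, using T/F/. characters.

Step 1: 4 trees catch fire, 1 burn out
  TFT.T
  F.FTT
  TFTTT
  T.TTT
  TTTTT
Step 2: 5 trees catch fire, 4 burn out
  F.F.T
  ...FT
  F.FTT
  T.TTT
  TTTTT
Step 3: 4 trees catch fire, 5 burn out
  ....T
  ....F
  ...FT
  F.FTT
  TTTTT
Step 4: 5 trees catch fire, 4 burn out
  ....F
  .....
  ....F
  ...FT
  FTFTT

....F
.....
....F
...FT
FTFTT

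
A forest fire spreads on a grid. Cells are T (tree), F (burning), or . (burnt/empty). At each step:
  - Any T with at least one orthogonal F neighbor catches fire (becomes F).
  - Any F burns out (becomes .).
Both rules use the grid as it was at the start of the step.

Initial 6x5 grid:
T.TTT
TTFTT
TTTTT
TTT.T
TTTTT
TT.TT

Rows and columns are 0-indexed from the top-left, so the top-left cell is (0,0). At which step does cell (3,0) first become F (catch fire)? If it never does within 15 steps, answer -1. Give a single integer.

Step 1: cell (3,0)='T' (+4 fires, +1 burnt)
Step 2: cell (3,0)='T' (+6 fires, +4 burnt)
Step 3: cell (3,0)='T' (+6 fires, +6 burnt)
Step 4: cell (3,0)='F' (+4 fires, +6 burnt)
  -> target ignites at step 4
Step 5: cell (3,0)='.' (+4 fires, +4 burnt)
Step 6: cell (3,0)='.' (+2 fires, +4 burnt)
Step 7: cell (3,0)='.' (+0 fires, +2 burnt)
  fire out at step 7

4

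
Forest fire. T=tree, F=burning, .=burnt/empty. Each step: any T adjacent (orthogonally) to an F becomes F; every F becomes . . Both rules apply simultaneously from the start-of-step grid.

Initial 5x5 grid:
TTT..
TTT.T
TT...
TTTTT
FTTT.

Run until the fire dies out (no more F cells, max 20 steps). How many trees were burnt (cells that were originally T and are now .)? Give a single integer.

Answer: 16

Derivation:
Step 1: +2 fires, +1 burnt (F count now 2)
Step 2: +3 fires, +2 burnt (F count now 3)
Step 3: +4 fires, +3 burnt (F count now 4)
Step 4: +3 fires, +4 burnt (F count now 3)
Step 5: +3 fires, +3 burnt (F count now 3)
Step 6: +1 fires, +3 burnt (F count now 1)
Step 7: +0 fires, +1 burnt (F count now 0)
Fire out after step 7
Initially T: 17, now '.': 24
Total burnt (originally-T cells now '.'): 16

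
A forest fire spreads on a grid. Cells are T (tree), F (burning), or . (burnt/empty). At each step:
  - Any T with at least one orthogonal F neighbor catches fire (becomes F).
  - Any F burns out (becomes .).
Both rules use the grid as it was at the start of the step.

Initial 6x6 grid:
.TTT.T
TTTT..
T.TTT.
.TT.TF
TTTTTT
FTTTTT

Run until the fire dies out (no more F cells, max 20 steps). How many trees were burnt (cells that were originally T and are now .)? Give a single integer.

Step 1: +4 fires, +2 burnt (F count now 4)
Step 2: +5 fires, +4 burnt (F count now 5)
Step 3: +6 fires, +5 burnt (F count now 6)
Step 4: +3 fires, +6 burnt (F count now 3)
Step 5: +2 fires, +3 burnt (F count now 2)
Step 6: +2 fires, +2 burnt (F count now 2)
Step 7: +2 fires, +2 burnt (F count now 2)
Step 8: +1 fires, +2 burnt (F count now 1)
Step 9: +0 fires, +1 burnt (F count now 0)
Fire out after step 9
Initially T: 26, now '.': 35
Total burnt (originally-T cells now '.'): 25

Answer: 25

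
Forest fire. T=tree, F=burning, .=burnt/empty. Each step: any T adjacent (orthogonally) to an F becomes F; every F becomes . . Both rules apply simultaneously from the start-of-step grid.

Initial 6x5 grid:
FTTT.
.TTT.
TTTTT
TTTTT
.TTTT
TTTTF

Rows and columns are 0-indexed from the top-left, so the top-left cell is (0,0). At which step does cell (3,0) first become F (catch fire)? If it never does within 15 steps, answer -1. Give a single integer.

Step 1: cell (3,0)='T' (+3 fires, +2 burnt)
Step 2: cell (3,0)='T' (+5 fires, +3 burnt)
Step 3: cell (3,0)='T' (+7 fires, +5 burnt)
Step 4: cell (3,0)='T' (+8 fires, +7 burnt)
Step 5: cell (3,0)='F' (+1 fires, +8 burnt)
  -> target ignites at step 5
Step 6: cell (3,0)='.' (+0 fires, +1 burnt)
  fire out at step 6

5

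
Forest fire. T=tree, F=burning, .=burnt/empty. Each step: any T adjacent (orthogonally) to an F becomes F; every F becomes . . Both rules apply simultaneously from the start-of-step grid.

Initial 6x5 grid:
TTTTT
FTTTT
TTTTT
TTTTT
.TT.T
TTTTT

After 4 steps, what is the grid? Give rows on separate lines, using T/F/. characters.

Step 1: 3 trees catch fire, 1 burn out
  FTTTT
  .FTTT
  FTTTT
  TTTTT
  .TT.T
  TTTTT
Step 2: 4 trees catch fire, 3 burn out
  .FTTT
  ..FTT
  .FTTT
  FTTTT
  .TT.T
  TTTTT
Step 3: 4 trees catch fire, 4 burn out
  ..FTT
  ...FT
  ..FTT
  .FTTT
  .TT.T
  TTTTT
Step 4: 5 trees catch fire, 4 burn out
  ...FT
  ....F
  ...FT
  ..FTT
  .FT.T
  TTTTT

...FT
....F
...FT
..FTT
.FT.T
TTTTT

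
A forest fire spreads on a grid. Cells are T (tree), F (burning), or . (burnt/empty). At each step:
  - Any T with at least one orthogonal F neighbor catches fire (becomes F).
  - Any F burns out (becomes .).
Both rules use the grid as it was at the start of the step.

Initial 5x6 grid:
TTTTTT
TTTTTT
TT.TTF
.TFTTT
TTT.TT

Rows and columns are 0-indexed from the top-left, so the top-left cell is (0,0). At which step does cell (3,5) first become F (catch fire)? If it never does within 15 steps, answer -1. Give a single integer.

Step 1: cell (3,5)='F' (+6 fires, +2 burnt)
  -> target ignites at step 1
Step 2: cell (3,5)='.' (+7 fires, +6 burnt)
Step 3: cell (3,5)='.' (+6 fires, +7 burnt)
Step 4: cell (3,5)='.' (+4 fires, +6 burnt)
Step 5: cell (3,5)='.' (+2 fires, +4 burnt)
Step 6: cell (3,5)='.' (+0 fires, +2 burnt)
  fire out at step 6

1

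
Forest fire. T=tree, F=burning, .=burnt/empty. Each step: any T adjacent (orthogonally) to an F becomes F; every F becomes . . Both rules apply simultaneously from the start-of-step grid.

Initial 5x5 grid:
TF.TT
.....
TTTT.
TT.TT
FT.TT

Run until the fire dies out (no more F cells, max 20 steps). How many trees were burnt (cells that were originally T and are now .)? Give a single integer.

Step 1: +3 fires, +2 burnt (F count now 3)
Step 2: +2 fires, +3 burnt (F count now 2)
Step 3: +1 fires, +2 burnt (F count now 1)
Step 4: +1 fires, +1 burnt (F count now 1)
Step 5: +1 fires, +1 burnt (F count now 1)
Step 6: +1 fires, +1 burnt (F count now 1)
Step 7: +2 fires, +1 burnt (F count now 2)
Step 8: +1 fires, +2 burnt (F count now 1)
Step 9: +0 fires, +1 burnt (F count now 0)
Fire out after step 9
Initially T: 14, now '.': 23
Total burnt (originally-T cells now '.'): 12

Answer: 12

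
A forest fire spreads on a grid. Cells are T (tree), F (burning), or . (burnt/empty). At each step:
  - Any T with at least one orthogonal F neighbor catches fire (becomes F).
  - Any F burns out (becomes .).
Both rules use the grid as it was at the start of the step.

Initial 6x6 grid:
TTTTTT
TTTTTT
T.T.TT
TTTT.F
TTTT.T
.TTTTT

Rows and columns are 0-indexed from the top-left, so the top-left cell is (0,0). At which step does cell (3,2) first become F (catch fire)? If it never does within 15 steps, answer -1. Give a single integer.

Step 1: cell (3,2)='T' (+2 fires, +1 burnt)
Step 2: cell (3,2)='T' (+3 fires, +2 burnt)
Step 3: cell (3,2)='T' (+3 fires, +3 burnt)
Step 4: cell (3,2)='T' (+3 fires, +3 burnt)
Step 5: cell (3,2)='T' (+4 fires, +3 burnt)
Step 6: cell (3,2)='T' (+6 fires, +4 burnt)
Step 7: cell (3,2)='F' (+4 fires, +6 burnt)
  -> target ignites at step 7
Step 8: cell (3,2)='.' (+4 fires, +4 burnt)
Step 9: cell (3,2)='.' (+1 fires, +4 burnt)
Step 10: cell (3,2)='.' (+0 fires, +1 burnt)
  fire out at step 10

7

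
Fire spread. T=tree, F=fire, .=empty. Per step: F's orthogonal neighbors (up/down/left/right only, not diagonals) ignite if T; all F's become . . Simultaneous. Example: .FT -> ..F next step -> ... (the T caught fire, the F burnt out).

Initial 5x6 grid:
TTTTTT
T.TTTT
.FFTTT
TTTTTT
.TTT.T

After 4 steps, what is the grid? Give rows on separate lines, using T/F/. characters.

Step 1: 4 trees catch fire, 2 burn out
  TTTTTT
  T.FTTT
  ...FTT
  TFFTTT
  .TTT.T
Step 2: 7 trees catch fire, 4 burn out
  TTFTTT
  T..FTT
  ....FT
  F..FTT
  .FFT.T
Step 3: 6 trees catch fire, 7 burn out
  TF.FTT
  T...FT
  .....F
  ....FT
  ...F.T
Step 4: 4 trees catch fire, 6 burn out
  F...FT
  T....F
  ......
  .....F
  .....T

F...FT
T....F
......
.....F
.....T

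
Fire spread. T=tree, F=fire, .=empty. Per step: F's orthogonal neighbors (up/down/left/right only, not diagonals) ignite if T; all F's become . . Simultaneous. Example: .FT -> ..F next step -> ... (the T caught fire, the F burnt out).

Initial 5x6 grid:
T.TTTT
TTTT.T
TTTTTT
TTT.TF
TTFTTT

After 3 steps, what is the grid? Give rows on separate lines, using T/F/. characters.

Step 1: 6 trees catch fire, 2 burn out
  T.TTTT
  TTTT.T
  TTTTTF
  TTF.F.
  TF.FTF
Step 2: 6 trees catch fire, 6 burn out
  T.TTTT
  TTTT.F
  TTFTF.
  TF....
  F...F.
Step 3: 5 trees catch fire, 6 burn out
  T.TTTF
  TTFT..
  TF.F..
  F.....
  ......

T.TTTF
TTFT..
TF.F..
F.....
......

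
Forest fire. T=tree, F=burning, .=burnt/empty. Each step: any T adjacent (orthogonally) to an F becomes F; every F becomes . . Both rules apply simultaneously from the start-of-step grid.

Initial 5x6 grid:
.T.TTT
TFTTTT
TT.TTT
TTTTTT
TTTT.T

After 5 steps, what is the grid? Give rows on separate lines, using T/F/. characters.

Step 1: 4 trees catch fire, 1 burn out
  .F.TTT
  F.FTTT
  TF.TTT
  TTTTTT
  TTTT.T
Step 2: 3 trees catch fire, 4 burn out
  ...TTT
  ...FTT
  F..TTT
  TFTTTT
  TTTT.T
Step 3: 6 trees catch fire, 3 burn out
  ...FTT
  ....FT
  ...FTT
  F.FTTT
  TFTT.T
Step 4: 6 trees catch fire, 6 burn out
  ....FT
  .....F
  ....FT
  ...FTT
  F.FT.T
Step 5: 4 trees catch fire, 6 burn out
  .....F
  ......
  .....F
  ....FT
  ...F.T

.....F
......
.....F
....FT
...F.T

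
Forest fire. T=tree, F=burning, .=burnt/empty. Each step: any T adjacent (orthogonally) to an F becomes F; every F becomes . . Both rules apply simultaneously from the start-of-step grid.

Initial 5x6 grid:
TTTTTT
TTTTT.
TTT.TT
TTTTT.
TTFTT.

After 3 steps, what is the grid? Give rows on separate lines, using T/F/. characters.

Step 1: 3 trees catch fire, 1 burn out
  TTTTTT
  TTTTT.
  TTT.TT
  TTFTT.
  TF.FT.
Step 2: 5 trees catch fire, 3 burn out
  TTTTTT
  TTTTT.
  TTF.TT
  TF.FT.
  F...F.
Step 3: 4 trees catch fire, 5 burn out
  TTTTTT
  TTFTT.
  TF..TT
  F...F.
  ......

TTTTTT
TTFTT.
TF..TT
F...F.
......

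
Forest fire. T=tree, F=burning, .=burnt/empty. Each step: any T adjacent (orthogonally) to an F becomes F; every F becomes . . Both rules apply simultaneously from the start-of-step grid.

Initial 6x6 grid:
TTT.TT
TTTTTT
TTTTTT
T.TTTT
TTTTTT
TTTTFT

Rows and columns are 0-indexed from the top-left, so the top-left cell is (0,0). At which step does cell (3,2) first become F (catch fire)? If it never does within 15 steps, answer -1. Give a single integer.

Step 1: cell (3,2)='T' (+3 fires, +1 burnt)
Step 2: cell (3,2)='T' (+4 fires, +3 burnt)
Step 3: cell (3,2)='T' (+5 fires, +4 burnt)
Step 4: cell (3,2)='F' (+6 fires, +5 burnt)
  -> target ignites at step 4
Step 5: cell (3,2)='.' (+5 fires, +6 burnt)
Step 6: cell (3,2)='.' (+4 fires, +5 burnt)
Step 7: cell (3,2)='.' (+3 fires, +4 burnt)
Step 8: cell (3,2)='.' (+2 fires, +3 burnt)
Step 9: cell (3,2)='.' (+1 fires, +2 burnt)
Step 10: cell (3,2)='.' (+0 fires, +1 burnt)
  fire out at step 10

4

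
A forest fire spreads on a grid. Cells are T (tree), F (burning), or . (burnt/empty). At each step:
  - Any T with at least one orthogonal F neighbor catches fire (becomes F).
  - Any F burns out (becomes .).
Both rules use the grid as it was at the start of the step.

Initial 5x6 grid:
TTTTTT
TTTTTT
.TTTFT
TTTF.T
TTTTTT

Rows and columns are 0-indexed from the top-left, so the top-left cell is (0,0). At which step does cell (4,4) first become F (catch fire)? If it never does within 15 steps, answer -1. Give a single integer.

Step 1: cell (4,4)='T' (+5 fires, +2 burnt)
Step 2: cell (4,4)='F' (+8 fires, +5 burnt)
  -> target ignites at step 2
Step 3: cell (4,4)='.' (+7 fires, +8 burnt)
Step 4: cell (4,4)='.' (+3 fires, +7 burnt)
Step 5: cell (4,4)='.' (+2 fires, +3 burnt)
Step 6: cell (4,4)='.' (+1 fires, +2 burnt)
Step 7: cell (4,4)='.' (+0 fires, +1 burnt)
  fire out at step 7

2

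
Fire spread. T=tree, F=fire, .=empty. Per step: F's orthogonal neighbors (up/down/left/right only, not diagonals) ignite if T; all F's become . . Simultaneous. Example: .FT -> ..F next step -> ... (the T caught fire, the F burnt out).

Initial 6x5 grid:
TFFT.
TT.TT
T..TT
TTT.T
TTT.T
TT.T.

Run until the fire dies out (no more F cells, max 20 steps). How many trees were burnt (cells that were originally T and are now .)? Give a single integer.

Step 1: +3 fires, +2 burnt (F count now 3)
Step 2: +2 fires, +3 burnt (F count now 2)
Step 3: +3 fires, +2 burnt (F count now 3)
Step 4: +2 fires, +3 burnt (F count now 2)
Step 5: +3 fires, +2 burnt (F count now 3)
Step 6: +4 fires, +3 burnt (F count now 4)
Step 7: +2 fires, +4 burnt (F count now 2)
Step 8: +0 fires, +2 burnt (F count now 0)
Fire out after step 8
Initially T: 20, now '.': 29
Total burnt (originally-T cells now '.'): 19

Answer: 19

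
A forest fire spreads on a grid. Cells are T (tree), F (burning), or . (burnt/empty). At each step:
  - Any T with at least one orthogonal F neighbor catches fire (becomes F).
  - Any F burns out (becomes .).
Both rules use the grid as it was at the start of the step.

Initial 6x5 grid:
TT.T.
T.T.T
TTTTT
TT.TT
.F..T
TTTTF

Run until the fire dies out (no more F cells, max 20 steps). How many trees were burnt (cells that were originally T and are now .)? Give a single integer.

Step 1: +4 fires, +2 burnt (F count now 4)
Step 2: +5 fires, +4 burnt (F count now 5)
Step 3: +4 fires, +5 burnt (F count now 4)
Step 4: +4 fires, +4 burnt (F count now 4)
Step 5: +1 fires, +4 burnt (F count now 1)
Step 6: +1 fires, +1 burnt (F count now 1)
Step 7: +0 fires, +1 burnt (F count now 0)
Fire out after step 7
Initially T: 20, now '.': 29
Total burnt (originally-T cells now '.'): 19

Answer: 19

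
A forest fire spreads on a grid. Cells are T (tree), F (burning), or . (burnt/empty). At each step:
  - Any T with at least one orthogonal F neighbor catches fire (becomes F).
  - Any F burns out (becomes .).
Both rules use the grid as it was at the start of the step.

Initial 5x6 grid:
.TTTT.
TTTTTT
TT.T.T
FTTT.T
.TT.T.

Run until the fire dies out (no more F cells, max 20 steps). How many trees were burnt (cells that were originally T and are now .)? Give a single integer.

Step 1: +2 fires, +1 burnt (F count now 2)
Step 2: +4 fires, +2 burnt (F count now 4)
Step 3: +3 fires, +4 burnt (F count now 3)
Step 4: +3 fires, +3 burnt (F count now 3)
Step 5: +2 fires, +3 burnt (F count now 2)
Step 6: +2 fires, +2 burnt (F count now 2)
Step 7: +2 fires, +2 burnt (F count now 2)
Step 8: +1 fires, +2 burnt (F count now 1)
Step 9: +1 fires, +1 burnt (F count now 1)
Step 10: +0 fires, +1 burnt (F count now 0)
Fire out after step 10
Initially T: 21, now '.': 29
Total burnt (originally-T cells now '.'): 20

Answer: 20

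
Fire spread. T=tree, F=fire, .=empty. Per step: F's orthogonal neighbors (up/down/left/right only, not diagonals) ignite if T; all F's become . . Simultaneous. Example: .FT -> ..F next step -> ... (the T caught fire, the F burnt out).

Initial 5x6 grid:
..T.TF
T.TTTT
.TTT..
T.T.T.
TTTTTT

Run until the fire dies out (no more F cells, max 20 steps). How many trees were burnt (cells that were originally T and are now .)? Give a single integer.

Step 1: +2 fires, +1 burnt (F count now 2)
Step 2: +1 fires, +2 burnt (F count now 1)
Step 3: +1 fires, +1 burnt (F count now 1)
Step 4: +2 fires, +1 burnt (F count now 2)
Step 5: +2 fires, +2 burnt (F count now 2)
Step 6: +2 fires, +2 burnt (F count now 2)
Step 7: +1 fires, +2 burnt (F count now 1)
Step 8: +2 fires, +1 burnt (F count now 2)
Step 9: +2 fires, +2 burnt (F count now 2)
Step 10: +3 fires, +2 burnt (F count now 3)
Step 11: +0 fires, +3 burnt (F count now 0)
Fire out after step 11
Initially T: 19, now '.': 29
Total burnt (originally-T cells now '.'): 18

Answer: 18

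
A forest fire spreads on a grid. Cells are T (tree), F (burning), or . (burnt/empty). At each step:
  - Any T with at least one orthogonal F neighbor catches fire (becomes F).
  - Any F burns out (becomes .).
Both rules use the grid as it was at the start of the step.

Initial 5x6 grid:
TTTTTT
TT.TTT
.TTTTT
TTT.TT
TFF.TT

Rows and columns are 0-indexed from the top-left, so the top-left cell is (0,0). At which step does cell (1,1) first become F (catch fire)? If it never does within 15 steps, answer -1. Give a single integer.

Step 1: cell (1,1)='T' (+3 fires, +2 burnt)
Step 2: cell (1,1)='T' (+3 fires, +3 burnt)
Step 3: cell (1,1)='F' (+2 fires, +3 burnt)
  -> target ignites at step 3
Step 4: cell (1,1)='.' (+4 fires, +2 burnt)
Step 5: cell (1,1)='.' (+6 fires, +4 burnt)
Step 6: cell (1,1)='.' (+4 fires, +6 burnt)
Step 7: cell (1,1)='.' (+2 fires, +4 burnt)
Step 8: cell (1,1)='.' (+0 fires, +2 burnt)
  fire out at step 8

3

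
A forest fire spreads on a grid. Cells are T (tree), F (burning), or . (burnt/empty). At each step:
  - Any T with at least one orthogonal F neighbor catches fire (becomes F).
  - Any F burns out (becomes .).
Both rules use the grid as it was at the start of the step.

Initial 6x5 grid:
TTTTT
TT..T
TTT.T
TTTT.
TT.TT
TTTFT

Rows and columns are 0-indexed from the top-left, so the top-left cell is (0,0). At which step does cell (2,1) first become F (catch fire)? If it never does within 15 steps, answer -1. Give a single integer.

Step 1: cell (2,1)='T' (+3 fires, +1 burnt)
Step 2: cell (2,1)='T' (+3 fires, +3 burnt)
Step 3: cell (2,1)='T' (+3 fires, +3 burnt)
Step 4: cell (2,1)='T' (+3 fires, +3 burnt)
Step 5: cell (2,1)='F' (+2 fires, +3 burnt)
  -> target ignites at step 5
Step 6: cell (2,1)='.' (+2 fires, +2 burnt)
Step 7: cell (2,1)='.' (+2 fires, +2 burnt)
Step 8: cell (2,1)='.' (+2 fires, +2 burnt)
Step 9: cell (2,1)='.' (+1 fires, +2 burnt)
Step 10: cell (2,1)='.' (+1 fires, +1 burnt)
Step 11: cell (2,1)='.' (+1 fires, +1 burnt)
Step 12: cell (2,1)='.' (+1 fires, +1 burnt)
Step 13: cell (2,1)='.' (+0 fires, +1 burnt)
  fire out at step 13

5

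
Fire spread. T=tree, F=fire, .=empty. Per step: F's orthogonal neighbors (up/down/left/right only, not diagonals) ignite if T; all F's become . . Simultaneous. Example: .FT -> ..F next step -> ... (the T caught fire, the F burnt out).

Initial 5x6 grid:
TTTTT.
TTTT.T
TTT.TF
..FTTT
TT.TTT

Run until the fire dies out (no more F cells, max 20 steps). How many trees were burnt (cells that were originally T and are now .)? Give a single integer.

Step 1: +5 fires, +2 burnt (F count now 5)
Step 2: +5 fires, +5 burnt (F count now 5)
Step 3: +5 fires, +5 burnt (F count now 5)
Step 4: +3 fires, +5 burnt (F count now 3)
Step 5: +2 fires, +3 burnt (F count now 2)
Step 6: +0 fires, +2 burnt (F count now 0)
Fire out after step 6
Initially T: 22, now '.': 28
Total burnt (originally-T cells now '.'): 20

Answer: 20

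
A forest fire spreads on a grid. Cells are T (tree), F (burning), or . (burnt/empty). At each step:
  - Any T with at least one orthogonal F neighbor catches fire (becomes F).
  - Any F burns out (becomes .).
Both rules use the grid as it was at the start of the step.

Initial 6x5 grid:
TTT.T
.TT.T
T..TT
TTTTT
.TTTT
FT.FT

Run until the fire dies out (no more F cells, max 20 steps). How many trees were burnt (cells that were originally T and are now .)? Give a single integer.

Answer: 16

Derivation:
Step 1: +3 fires, +2 burnt (F count now 3)
Step 2: +4 fires, +3 burnt (F count now 4)
Step 3: +4 fires, +4 burnt (F count now 4)
Step 4: +2 fires, +4 burnt (F count now 2)
Step 5: +2 fires, +2 burnt (F count now 2)
Step 6: +1 fires, +2 burnt (F count now 1)
Step 7: +0 fires, +1 burnt (F count now 0)
Fire out after step 7
Initially T: 21, now '.': 25
Total burnt (originally-T cells now '.'): 16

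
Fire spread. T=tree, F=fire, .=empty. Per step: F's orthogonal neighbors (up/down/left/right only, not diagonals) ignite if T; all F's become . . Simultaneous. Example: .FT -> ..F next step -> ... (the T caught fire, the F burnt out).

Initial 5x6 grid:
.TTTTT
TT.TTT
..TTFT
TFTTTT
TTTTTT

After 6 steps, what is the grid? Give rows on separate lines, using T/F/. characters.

Step 1: 7 trees catch fire, 2 burn out
  .TTTTT
  TT.TFT
  ..TF.F
  F.FTFT
  TFTTTT
Step 2: 9 trees catch fire, 7 burn out
  .TTTFT
  TT.F.F
  ..F...
  ...F.F
  F.FTFT
Step 3: 4 trees catch fire, 9 burn out
  .TTF.F
  TT....
  ......
  ......
  ...F.F
Step 4: 1 trees catch fire, 4 burn out
  .TF...
  TT....
  ......
  ......
  ......
Step 5: 1 trees catch fire, 1 burn out
  .F....
  TT....
  ......
  ......
  ......
Step 6: 1 trees catch fire, 1 burn out
  ......
  TF....
  ......
  ......
  ......

......
TF....
......
......
......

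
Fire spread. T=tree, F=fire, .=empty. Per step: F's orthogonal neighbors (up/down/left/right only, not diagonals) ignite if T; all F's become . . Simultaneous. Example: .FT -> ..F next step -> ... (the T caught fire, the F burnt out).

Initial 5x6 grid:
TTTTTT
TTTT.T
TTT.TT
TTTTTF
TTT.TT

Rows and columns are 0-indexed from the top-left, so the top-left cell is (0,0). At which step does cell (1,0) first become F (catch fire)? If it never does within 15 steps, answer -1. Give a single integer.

Step 1: cell (1,0)='T' (+3 fires, +1 burnt)
Step 2: cell (1,0)='T' (+4 fires, +3 burnt)
Step 3: cell (1,0)='T' (+2 fires, +4 burnt)
Step 4: cell (1,0)='T' (+4 fires, +2 burnt)
Step 5: cell (1,0)='T' (+5 fires, +4 burnt)
Step 6: cell (1,0)='T' (+5 fires, +5 burnt)
Step 7: cell (1,0)='F' (+2 fires, +5 burnt)
  -> target ignites at step 7
Step 8: cell (1,0)='.' (+1 fires, +2 burnt)
Step 9: cell (1,0)='.' (+0 fires, +1 burnt)
  fire out at step 9

7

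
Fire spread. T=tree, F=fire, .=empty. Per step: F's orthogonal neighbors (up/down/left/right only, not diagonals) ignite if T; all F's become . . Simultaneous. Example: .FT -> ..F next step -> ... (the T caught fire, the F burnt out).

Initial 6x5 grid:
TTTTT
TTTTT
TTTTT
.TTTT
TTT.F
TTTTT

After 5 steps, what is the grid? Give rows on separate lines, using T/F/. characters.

Step 1: 2 trees catch fire, 1 burn out
  TTTTT
  TTTTT
  TTTTT
  .TTTF
  TTT..
  TTTTF
Step 2: 3 trees catch fire, 2 burn out
  TTTTT
  TTTTT
  TTTTF
  .TTF.
  TTT..
  TTTF.
Step 3: 4 trees catch fire, 3 burn out
  TTTTT
  TTTTF
  TTTF.
  .TF..
  TTT..
  TTF..
Step 4: 6 trees catch fire, 4 burn out
  TTTTF
  TTTF.
  TTF..
  .F...
  TTF..
  TF...
Step 5: 5 trees catch fire, 6 burn out
  TTTF.
  TTF..
  TF...
  .....
  TF...
  F....

TTTF.
TTF..
TF...
.....
TF...
F....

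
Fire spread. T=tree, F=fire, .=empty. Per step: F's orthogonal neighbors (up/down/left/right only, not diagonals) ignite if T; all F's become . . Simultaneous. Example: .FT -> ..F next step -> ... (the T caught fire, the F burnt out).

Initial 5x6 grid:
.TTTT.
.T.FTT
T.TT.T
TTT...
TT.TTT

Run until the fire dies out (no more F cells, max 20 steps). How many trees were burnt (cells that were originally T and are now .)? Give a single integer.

Step 1: +3 fires, +1 burnt (F count now 3)
Step 2: +4 fires, +3 burnt (F count now 4)
Step 3: +3 fires, +4 burnt (F count now 3)
Step 4: +2 fires, +3 burnt (F count now 2)
Step 5: +2 fires, +2 burnt (F count now 2)
Step 6: +2 fires, +2 burnt (F count now 2)
Step 7: +0 fires, +2 burnt (F count now 0)
Fire out after step 7
Initially T: 19, now '.': 27
Total burnt (originally-T cells now '.'): 16

Answer: 16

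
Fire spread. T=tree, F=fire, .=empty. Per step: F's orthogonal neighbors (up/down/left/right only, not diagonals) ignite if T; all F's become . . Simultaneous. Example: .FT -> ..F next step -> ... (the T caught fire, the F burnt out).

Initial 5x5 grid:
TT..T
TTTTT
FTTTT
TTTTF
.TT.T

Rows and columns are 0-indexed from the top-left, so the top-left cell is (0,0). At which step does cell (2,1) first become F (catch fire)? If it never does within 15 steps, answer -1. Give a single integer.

Step 1: cell (2,1)='F' (+6 fires, +2 burnt)
  -> target ignites at step 1
Step 2: cell (2,1)='.' (+7 fires, +6 burnt)
Step 3: cell (2,1)='.' (+6 fires, +7 burnt)
Step 4: cell (2,1)='.' (+0 fires, +6 burnt)
  fire out at step 4

1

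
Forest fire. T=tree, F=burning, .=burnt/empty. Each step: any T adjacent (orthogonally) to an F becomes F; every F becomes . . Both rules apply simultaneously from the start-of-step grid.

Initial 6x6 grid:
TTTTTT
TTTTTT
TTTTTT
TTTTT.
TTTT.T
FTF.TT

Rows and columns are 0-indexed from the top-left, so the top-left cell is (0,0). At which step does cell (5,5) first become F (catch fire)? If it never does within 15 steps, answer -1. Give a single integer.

Step 1: cell (5,5)='T' (+3 fires, +2 burnt)
Step 2: cell (5,5)='T' (+4 fires, +3 burnt)
Step 3: cell (5,5)='T' (+4 fires, +4 burnt)
Step 4: cell (5,5)='T' (+5 fires, +4 burnt)
Step 5: cell (5,5)='T' (+5 fires, +5 burnt)
Step 6: cell (5,5)='T' (+4 fires, +5 burnt)
Step 7: cell (5,5)='T' (+2 fires, +4 burnt)
Step 8: cell (5,5)='T' (+1 fires, +2 burnt)
Step 9: cell (5,5)='T' (+0 fires, +1 burnt)
  fire out at step 9
Target never catches fire within 15 steps

-1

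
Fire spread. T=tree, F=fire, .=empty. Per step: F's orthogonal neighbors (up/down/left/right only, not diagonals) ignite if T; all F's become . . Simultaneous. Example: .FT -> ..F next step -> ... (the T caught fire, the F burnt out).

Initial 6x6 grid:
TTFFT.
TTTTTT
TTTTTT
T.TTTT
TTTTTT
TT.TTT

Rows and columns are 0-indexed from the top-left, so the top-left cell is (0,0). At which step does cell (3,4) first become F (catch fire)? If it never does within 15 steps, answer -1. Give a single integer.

Step 1: cell (3,4)='T' (+4 fires, +2 burnt)
Step 2: cell (3,4)='T' (+5 fires, +4 burnt)
Step 3: cell (3,4)='T' (+6 fires, +5 burnt)
Step 4: cell (3,4)='F' (+5 fires, +6 burnt)
  -> target ignites at step 4
Step 5: cell (3,4)='.' (+5 fires, +5 burnt)
Step 6: cell (3,4)='.' (+4 fires, +5 burnt)
Step 7: cell (3,4)='.' (+2 fires, +4 burnt)
Step 8: cell (3,4)='.' (+0 fires, +2 burnt)
  fire out at step 8

4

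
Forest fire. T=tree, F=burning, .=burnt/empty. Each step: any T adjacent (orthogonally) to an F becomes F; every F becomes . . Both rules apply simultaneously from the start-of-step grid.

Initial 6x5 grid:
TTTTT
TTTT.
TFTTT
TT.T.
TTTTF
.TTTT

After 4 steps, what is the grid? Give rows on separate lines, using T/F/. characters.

Step 1: 6 trees catch fire, 2 burn out
  TTTTT
  TFTT.
  F.FTT
  TF.T.
  TTTF.
  .TTTF
Step 2: 9 trees catch fire, 6 burn out
  TFTTT
  F.FT.
  ...FT
  F..F.
  TFF..
  .TTF.
Step 3: 7 trees catch fire, 9 burn out
  F.FTT
  ...F.
  ....F
  .....
  F....
  .FF..
Step 4: 1 trees catch fire, 7 burn out
  ...FT
  .....
  .....
  .....
  .....
  .....

...FT
.....
.....
.....
.....
.....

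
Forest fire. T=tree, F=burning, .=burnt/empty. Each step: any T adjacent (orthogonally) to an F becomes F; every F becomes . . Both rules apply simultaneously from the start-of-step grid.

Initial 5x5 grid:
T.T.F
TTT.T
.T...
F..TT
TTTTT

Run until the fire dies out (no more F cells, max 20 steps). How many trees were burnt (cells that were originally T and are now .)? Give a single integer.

Step 1: +2 fires, +2 burnt (F count now 2)
Step 2: +1 fires, +2 burnt (F count now 1)
Step 3: +1 fires, +1 burnt (F count now 1)
Step 4: +1 fires, +1 burnt (F count now 1)
Step 5: +2 fires, +1 burnt (F count now 2)
Step 6: +1 fires, +2 burnt (F count now 1)
Step 7: +0 fires, +1 burnt (F count now 0)
Fire out after step 7
Initially T: 14, now '.': 19
Total burnt (originally-T cells now '.'): 8

Answer: 8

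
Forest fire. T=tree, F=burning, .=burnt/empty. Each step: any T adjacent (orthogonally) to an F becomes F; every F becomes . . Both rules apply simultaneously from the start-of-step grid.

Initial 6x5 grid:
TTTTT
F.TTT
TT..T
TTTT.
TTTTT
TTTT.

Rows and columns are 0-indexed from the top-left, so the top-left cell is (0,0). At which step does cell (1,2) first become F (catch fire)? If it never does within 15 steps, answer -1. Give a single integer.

Step 1: cell (1,2)='T' (+2 fires, +1 burnt)
Step 2: cell (1,2)='T' (+3 fires, +2 burnt)
Step 3: cell (1,2)='T' (+3 fires, +3 burnt)
Step 4: cell (1,2)='F' (+5 fires, +3 burnt)
  -> target ignites at step 4
Step 5: cell (1,2)='.' (+5 fires, +5 burnt)
Step 6: cell (1,2)='.' (+3 fires, +5 burnt)
Step 7: cell (1,2)='.' (+3 fires, +3 burnt)
Step 8: cell (1,2)='.' (+0 fires, +3 burnt)
  fire out at step 8

4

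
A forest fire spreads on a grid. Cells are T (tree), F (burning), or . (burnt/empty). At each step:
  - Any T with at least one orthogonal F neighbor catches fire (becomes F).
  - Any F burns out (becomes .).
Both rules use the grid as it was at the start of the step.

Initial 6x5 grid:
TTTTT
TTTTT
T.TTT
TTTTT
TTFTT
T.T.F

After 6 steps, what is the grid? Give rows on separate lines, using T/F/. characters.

Step 1: 5 trees catch fire, 2 burn out
  TTTTT
  TTTTT
  T.TTT
  TTFTT
  TF.FF
  T.F..
Step 2: 5 trees catch fire, 5 burn out
  TTTTT
  TTTTT
  T.FTT
  TF.FF
  F....
  T....
Step 3: 5 trees catch fire, 5 burn out
  TTTTT
  TTFTT
  T..FF
  F....
  .....
  F....
Step 4: 5 trees catch fire, 5 burn out
  TTFTT
  TF.FF
  F....
  .....
  .....
  .....
Step 5: 4 trees catch fire, 5 burn out
  TF.FF
  F....
  .....
  .....
  .....
  .....
Step 6: 1 trees catch fire, 4 burn out
  F....
  .....
  .....
  .....
  .....
  .....

F....
.....
.....
.....
.....
.....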